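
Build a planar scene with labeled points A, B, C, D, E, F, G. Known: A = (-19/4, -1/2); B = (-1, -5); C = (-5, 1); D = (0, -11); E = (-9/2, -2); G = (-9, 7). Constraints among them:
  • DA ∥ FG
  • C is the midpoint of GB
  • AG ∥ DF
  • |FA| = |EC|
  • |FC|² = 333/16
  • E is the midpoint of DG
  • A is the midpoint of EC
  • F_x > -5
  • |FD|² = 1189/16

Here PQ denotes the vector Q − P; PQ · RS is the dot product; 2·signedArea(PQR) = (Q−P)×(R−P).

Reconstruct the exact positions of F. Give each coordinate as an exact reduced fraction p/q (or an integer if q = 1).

1. F_x = -17/4  [DA ∥ FG ∩ AG ∥ DF]
2. F_y = -7/2  [DA ∥ FG ∩ AG ∥ DF]
   → F = (-17/4, -7/2)

F = (-17/4, -7/2)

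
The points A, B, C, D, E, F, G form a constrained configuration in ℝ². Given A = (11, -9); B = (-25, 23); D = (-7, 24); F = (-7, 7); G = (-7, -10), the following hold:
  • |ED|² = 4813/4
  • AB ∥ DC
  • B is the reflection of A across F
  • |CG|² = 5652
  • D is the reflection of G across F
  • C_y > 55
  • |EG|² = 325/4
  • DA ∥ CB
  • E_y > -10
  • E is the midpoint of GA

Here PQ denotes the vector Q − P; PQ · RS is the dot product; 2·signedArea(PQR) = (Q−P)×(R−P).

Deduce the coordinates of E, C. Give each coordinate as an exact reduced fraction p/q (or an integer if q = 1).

C = (-43, 56)
E = (2, -19/2)

1. E_x = 2  [E is the midpoint of GA]
2. E_y = -19/2  [E is the midpoint of GA]
   → E = (2, -19/2)
3. C_x = -43  [DA ∥ CB ∩ AB ∥ DC]
4. C_y = 56  [DA ∥ CB ∩ AB ∥ DC]
   → C = (-43, 56)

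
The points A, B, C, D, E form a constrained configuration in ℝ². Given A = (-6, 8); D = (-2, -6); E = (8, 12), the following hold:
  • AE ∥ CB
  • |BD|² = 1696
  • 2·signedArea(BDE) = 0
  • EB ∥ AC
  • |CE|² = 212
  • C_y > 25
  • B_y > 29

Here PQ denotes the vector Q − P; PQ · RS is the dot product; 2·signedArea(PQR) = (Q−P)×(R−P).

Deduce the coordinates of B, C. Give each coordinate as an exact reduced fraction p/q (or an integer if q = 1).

B = (18, 30)
C = (4, 26)

1. B_x = 18  [line -18·x + 10·y + 24 = 0 ∩ |BD|² = 1696]
2. B_y = 30  [line -18·x + 10·y + 24 = 0 ∩ |BD|² = 1696]
   → B = (18, 30)
3. C_x = 4  [AE ∥ CB ∩ EB ∥ AC]
4. C_y = 26  [AE ∥ CB ∩ EB ∥ AC]
   → C = (4, 26)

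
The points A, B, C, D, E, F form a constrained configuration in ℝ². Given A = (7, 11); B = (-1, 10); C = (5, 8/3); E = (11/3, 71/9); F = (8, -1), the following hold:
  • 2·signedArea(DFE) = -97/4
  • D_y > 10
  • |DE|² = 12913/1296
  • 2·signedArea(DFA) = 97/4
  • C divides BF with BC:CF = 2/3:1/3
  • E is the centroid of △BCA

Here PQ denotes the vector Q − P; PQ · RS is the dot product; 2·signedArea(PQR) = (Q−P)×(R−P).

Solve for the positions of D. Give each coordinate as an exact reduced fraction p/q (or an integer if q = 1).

1. D_x = 5  [2·signedArea(DFE) = -97/4 ∩ 2·signedArea(DFA) = 97/4]
2. D_y = 43/4  [2·signedArea(DFE) = -97/4 ∩ 2·signedArea(DFA) = 97/4]
   → D = (5, 43/4)

D = (5, 43/4)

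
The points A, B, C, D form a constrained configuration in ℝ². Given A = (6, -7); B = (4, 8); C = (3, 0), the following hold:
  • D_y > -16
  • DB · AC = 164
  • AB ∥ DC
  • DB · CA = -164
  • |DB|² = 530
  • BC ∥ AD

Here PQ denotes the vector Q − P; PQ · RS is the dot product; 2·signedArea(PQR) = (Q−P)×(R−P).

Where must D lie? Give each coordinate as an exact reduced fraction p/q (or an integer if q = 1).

D = (5, -15)

1. D_x = 5  [AB ∥ DC ∩ BC ∥ AD]
2. D_y = -15  [AB ∥ DC ∩ BC ∥ AD]
   → D = (5, -15)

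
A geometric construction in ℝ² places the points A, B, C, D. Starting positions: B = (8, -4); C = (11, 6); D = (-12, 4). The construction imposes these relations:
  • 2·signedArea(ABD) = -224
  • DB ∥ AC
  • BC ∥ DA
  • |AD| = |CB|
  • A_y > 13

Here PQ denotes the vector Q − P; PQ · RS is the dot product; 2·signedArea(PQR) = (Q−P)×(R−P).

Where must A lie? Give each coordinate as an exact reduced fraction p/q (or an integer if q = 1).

A = (-9, 14)

1. A_x = -9  [DB ∥ AC ∩ BC ∥ DA]
2. A_y = 14  [DB ∥ AC ∩ BC ∥ DA]
   → A = (-9, 14)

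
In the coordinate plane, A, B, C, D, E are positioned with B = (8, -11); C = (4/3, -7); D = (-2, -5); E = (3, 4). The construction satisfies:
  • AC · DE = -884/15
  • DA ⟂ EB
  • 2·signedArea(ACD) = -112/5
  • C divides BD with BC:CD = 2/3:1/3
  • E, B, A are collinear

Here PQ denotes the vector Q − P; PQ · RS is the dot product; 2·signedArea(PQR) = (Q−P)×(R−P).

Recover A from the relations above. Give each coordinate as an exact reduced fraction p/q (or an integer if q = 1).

A = (26/5, -13/5)

1. A_x = 26/5  [E, B, A are collinear ∩ DA ⟂ EB]
2. A_y = -13/5  [E, B, A are collinear ∩ DA ⟂ EB]
   → A = (26/5, -13/5)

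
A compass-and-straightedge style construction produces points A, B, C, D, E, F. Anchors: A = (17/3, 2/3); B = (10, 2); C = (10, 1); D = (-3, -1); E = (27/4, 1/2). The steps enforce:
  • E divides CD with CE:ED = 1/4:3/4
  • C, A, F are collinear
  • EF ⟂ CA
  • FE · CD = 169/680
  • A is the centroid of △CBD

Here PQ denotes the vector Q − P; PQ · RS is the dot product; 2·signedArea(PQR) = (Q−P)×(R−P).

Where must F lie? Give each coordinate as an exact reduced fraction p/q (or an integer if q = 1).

F = (4577/680, 509/680)

1. F_x = 4577/680  [C, A, F are collinear ∩ EF ⟂ CA]
2. F_y = 509/680  [C, A, F are collinear ∩ EF ⟂ CA]
   → F = (4577/680, 509/680)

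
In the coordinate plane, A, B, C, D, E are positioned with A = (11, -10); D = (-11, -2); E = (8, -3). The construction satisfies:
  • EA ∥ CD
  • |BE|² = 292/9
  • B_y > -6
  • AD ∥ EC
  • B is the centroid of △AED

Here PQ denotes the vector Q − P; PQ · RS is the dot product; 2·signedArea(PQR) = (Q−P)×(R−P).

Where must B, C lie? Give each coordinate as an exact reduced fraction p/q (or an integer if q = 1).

1. B_x = 8/3  [B is the centroid of △AED]
2. B_y = -5  [B is the centroid of △AED]
   → B = (8/3, -5)
3. C_x = -14  [EA ∥ CD ∩ AD ∥ EC]
4. C_y = 5  [EA ∥ CD ∩ AD ∥ EC]
   → C = (-14, 5)

B = (8/3, -5)
C = (-14, 5)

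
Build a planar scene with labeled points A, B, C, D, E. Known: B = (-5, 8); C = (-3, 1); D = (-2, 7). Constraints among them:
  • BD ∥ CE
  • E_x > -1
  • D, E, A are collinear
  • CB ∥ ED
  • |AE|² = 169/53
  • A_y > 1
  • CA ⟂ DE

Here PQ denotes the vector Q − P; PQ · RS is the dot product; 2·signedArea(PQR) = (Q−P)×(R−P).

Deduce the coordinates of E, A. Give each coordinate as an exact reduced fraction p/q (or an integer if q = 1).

A = (-26/53, 91/53)
E = (0, 0)

1. E_x = 0  [CB ∥ ED ∩ BD ∥ CE]
2. E_y = 0  [CB ∥ ED ∩ BD ∥ CE]
   → E = (0, 0)
3. A_x = -26/53  [D, E, A are collinear ∩ CA ⟂ DE]
4. A_y = 91/53  [D, E, A are collinear ∩ CA ⟂ DE]
   → A = (-26/53, 91/53)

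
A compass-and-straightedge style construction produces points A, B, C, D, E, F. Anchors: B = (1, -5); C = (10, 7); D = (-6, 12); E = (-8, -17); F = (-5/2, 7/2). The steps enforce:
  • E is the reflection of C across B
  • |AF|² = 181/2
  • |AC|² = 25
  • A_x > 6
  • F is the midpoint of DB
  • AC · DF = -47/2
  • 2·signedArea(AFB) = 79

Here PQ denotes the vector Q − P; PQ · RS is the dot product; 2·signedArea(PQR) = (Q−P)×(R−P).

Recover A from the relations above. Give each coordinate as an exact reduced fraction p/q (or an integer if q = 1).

1. A_x = 7  [2·signedArea(AFB) = 79 ∩ AC · DF = -47/2]
2. A_y = 3  [2·signedArea(AFB) = 79 ∩ AC · DF = -47/2]
   → A = (7, 3)

A = (7, 3)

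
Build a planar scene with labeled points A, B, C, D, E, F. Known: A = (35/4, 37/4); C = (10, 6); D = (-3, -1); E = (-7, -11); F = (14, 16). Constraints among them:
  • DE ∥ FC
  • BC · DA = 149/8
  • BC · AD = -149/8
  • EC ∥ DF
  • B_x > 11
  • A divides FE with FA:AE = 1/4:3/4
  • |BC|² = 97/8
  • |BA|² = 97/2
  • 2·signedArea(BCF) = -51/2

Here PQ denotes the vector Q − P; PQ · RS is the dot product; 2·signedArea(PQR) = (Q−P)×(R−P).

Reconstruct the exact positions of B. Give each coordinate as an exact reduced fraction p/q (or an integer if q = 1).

1. B_x = 45/4  [BC · DA = 149/8 ∩ 2·signedArea(BCF) = -51/2]
2. B_y = 11/4  [BC · DA = 149/8 ∩ 2·signedArea(BCF) = -51/2]
   → B = (45/4, 11/4)

B = (45/4, 11/4)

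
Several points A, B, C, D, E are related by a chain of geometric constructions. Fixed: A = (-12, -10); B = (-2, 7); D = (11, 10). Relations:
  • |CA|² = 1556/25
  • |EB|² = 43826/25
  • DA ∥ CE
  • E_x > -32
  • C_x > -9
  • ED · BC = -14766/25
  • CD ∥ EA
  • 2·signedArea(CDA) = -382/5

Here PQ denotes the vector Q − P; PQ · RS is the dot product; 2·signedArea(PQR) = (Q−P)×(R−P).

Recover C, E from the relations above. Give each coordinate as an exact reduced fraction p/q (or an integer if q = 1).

1. C_x = -8  [line 20·x + -23·y + 432/5 = 0 ∩ |CA|² = 1556/25]
2. C_y = -16/5  [line 20·x + -23·y + 432/5 = 0 ∩ |CA|² = 1556/25]
   → C = (-8, -16/5)
3. E_x = -31  [CD ∥ EA ∩ DA ∥ CE]
4. E_y = -116/5  [CD ∥ EA ∩ DA ∥ CE]
   → E = (-31, -116/5)

C = (-8, -16/5)
E = (-31, -116/5)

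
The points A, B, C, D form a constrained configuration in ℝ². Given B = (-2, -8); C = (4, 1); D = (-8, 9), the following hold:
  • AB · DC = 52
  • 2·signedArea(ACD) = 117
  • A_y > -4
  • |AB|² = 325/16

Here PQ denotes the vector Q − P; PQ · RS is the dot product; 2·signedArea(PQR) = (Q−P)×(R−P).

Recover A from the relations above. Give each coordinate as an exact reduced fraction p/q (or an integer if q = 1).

1. A_x = -7/2  [2·signedArea(ACD) = 117 ∩ AB · DC = 52]
2. A_y = -15/4  [2·signedArea(ACD) = 117 ∩ AB · DC = 52]
   → A = (-7/2, -15/4)

A = (-7/2, -15/4)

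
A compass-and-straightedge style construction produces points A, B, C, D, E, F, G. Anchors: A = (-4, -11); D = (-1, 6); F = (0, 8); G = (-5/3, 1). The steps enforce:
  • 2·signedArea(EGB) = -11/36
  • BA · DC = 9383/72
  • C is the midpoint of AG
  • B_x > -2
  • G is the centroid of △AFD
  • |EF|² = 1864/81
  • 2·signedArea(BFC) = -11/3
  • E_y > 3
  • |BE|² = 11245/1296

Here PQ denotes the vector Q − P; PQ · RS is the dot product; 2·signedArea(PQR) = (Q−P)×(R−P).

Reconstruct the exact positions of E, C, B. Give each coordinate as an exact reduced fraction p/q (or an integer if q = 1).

1. C_x = -17/6  [C is the midpoint of AG]
2. C_y = -5  [C is the midpoint of AG]
   → C = (-17/6, -5)
3. B_x = -23/12  [2·signedArea(BFC) = -11/3 ∩ BA · DC = 9383/72]
4. B_y = 1/2  [2·signedArea(BFC) = -11/3 ∩ BA · DC = 9383/72]
   → B = (-23/12, 1/2)
5. E_x = -10/9  [line 1/2·x + -1/4·y + 25/18 = 0 ∩ |BE|² = 11245/1296]
6. E_y = 10/3  [line 1/2·x + -1/4·y + 25/18 = 0 ∩ |BE|² = 11245/1296]
   → E = (-10/9, 10/3)

B = (-23/12, 1/2)
C = (-17/6, -5)
E = (-10/9, 10/3)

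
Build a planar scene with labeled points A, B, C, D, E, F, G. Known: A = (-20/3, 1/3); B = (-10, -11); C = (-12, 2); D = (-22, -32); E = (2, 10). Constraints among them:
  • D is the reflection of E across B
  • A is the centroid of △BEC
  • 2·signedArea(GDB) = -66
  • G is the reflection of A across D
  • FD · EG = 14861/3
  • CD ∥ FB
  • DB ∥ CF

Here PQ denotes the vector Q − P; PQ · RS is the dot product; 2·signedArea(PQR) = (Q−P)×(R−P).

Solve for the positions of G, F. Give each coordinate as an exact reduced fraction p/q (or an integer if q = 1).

1. G_x = -112/3  [G is the reflection of A across D]
2. G_y = -193/3  [G is the reflection of A across D]
   → G = (-112/3, -193/3)
3. F_x = 0  [CD ∥ FB ∩ DB ∥ CF]
4. F_y = 23  [CD ∥ FB ∩ DB ∥ CF]
   → F = (0, 23)

F = (0, 23)
G = (-112/3, -193/3)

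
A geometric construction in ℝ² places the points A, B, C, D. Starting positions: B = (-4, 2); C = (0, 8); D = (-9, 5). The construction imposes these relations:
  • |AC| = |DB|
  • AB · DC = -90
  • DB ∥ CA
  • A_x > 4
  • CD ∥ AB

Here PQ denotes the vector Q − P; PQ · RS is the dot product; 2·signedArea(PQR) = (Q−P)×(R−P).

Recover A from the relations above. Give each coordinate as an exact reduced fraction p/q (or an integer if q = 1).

1. A_x = 5  [CD ∥ AB ∩ DB ∥ CA]
2. A_y = 5  [CD ∥ AB ∩ DB ∥ CA]
   → A = (5, 5)

A = (5, 5)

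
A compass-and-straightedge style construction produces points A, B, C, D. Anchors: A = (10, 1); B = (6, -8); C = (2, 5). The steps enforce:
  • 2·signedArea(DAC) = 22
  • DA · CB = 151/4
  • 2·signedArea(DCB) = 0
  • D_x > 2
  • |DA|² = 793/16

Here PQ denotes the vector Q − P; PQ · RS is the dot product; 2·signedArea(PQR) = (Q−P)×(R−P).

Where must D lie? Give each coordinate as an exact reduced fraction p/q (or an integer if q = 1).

1. D_x = 3  [2·signedArea(DCB) = 0 ∩ 2·signedArea(DAC) = 22]
2. D_y = 7/4  [2·signedArea(DCB) = 0 ∩ 2·signedArea(DAC) = 22]
   → D = (3, 7/4)

D = (3, 7/4)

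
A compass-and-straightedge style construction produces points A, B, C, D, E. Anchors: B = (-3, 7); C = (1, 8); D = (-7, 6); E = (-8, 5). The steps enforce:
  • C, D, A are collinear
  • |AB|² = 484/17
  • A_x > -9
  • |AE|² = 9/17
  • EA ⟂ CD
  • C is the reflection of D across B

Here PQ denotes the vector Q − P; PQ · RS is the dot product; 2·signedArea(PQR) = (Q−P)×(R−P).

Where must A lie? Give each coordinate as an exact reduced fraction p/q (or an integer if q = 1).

A = (-139/17, 97/17)

1. A_x = -139/17  [C, D, A are collinear ∩ EA ⟂ CD]
2. A_y = 97/17  [C, D, A are collinear ∩ EA ⟂ CD]
   → A = (-139/17, 97/17)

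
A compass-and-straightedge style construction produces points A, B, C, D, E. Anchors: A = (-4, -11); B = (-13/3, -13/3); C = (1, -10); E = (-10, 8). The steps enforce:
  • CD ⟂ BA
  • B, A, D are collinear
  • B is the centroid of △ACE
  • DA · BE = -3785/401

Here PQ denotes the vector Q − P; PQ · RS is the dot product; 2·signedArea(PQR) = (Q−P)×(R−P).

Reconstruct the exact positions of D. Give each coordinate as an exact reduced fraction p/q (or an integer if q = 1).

1. D_x = -1619/401  [B, A, D are collinear ∩ CD ⟂ BA]
2. D_y = -4111/401  [B, A, D are collinear ∩ CD ⟂ BA]
   → D = (-1619/401, -4111/401)

D = (-1619/401, -4111/401)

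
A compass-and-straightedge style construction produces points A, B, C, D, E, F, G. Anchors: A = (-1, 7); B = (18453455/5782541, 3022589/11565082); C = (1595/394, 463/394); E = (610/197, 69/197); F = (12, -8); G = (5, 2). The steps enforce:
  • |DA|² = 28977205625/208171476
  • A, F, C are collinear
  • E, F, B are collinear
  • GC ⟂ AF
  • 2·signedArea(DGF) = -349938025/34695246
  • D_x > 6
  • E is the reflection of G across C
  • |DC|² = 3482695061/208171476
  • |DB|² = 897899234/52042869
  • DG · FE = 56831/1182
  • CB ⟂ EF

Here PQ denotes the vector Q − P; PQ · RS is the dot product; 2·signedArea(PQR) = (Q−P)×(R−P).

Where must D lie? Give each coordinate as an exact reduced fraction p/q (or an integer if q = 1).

D = (38918884/5782541, -66367903/34695246)

1. D_x = 38918884/5782541  [2·signedArea(DGF) = -349938025/34695246 ∩ DG · FE = 56831/1182]
2. D_y = -66367903/34695246  [2·signedArea(DGF) = -349938025/34695246 ∩ DG · FE = 56831/1182]
   → D = (38918884/5782541, -66367903/34695246)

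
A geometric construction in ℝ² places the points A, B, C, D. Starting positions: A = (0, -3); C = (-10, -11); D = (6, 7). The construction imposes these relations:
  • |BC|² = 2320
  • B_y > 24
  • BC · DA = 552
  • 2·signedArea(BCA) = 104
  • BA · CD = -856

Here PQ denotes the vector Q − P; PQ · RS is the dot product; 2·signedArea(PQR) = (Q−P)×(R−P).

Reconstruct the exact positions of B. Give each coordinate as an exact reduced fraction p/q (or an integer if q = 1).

1. B_x = 22  [BC · DA = 552 ∩ 2·signedArea(BCA) = 104]
2. B_y = 25  [BC · DA = 552 ∩ 2·signedArea(BCA) = 104]
   → B = (22, 25)

B = (22, 25)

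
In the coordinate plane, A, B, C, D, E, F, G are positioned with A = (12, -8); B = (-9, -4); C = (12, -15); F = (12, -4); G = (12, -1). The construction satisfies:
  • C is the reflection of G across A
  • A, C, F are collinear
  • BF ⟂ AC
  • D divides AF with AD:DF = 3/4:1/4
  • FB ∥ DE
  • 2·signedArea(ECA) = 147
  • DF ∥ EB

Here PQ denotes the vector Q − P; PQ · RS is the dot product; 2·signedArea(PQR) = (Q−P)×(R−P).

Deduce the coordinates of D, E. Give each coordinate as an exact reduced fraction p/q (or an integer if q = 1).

1. D_x = 12  [D divides AF with AD:DF = 3/4:1/4]
2. D_y = -5  [D divides AF with AD:DF = 3/4:1/4]
   → D = (12, -5)
3. E_x = -9  [DF ∥ EB ∩ FB ∥ DE]
4. E_y = -5  [DF ∥ EB ∩ FB ∥ DE]
   → E = (-9, -5)

D = (12, -5)
E = (-9, -5)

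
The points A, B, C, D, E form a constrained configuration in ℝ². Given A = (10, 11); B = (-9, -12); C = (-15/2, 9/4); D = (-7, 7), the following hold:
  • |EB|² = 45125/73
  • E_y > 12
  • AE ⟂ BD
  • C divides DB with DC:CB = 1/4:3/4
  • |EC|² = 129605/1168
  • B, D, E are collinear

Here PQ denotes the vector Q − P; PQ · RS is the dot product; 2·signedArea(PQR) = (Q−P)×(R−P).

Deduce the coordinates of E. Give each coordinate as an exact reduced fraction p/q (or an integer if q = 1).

1. E_x = -467/73  [B, D, E are collinear ∩ AE ⟂ BD]
2. E_y = 929/73  [B, D, E are collinear ∩ AE ⟂ BD]
   → E = (-467/73, 929/73)

E = (-467/73, 929/73)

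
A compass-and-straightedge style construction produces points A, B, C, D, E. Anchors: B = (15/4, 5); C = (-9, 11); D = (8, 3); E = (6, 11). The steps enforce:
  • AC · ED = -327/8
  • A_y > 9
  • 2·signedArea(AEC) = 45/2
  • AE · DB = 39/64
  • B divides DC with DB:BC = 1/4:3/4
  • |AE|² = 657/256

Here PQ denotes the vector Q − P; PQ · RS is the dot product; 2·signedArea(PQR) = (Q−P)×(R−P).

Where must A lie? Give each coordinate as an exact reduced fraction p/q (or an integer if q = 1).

1. A_x = 87/16  [AE · DB = 39/64 ∩ AC · ED = -327/8]
2. A_y = 19/2  [AE · DB = 39/64 ∩ AC · ED = -327/8]
   → A = (87/16, 19/2)

A = (87/16, 19/2)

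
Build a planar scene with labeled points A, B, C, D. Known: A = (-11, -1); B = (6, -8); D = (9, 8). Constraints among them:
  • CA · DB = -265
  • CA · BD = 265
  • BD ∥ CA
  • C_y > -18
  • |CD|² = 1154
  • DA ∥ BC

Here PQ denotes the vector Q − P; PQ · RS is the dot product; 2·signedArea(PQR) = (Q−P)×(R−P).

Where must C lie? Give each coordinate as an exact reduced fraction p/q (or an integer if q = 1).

1. C_x = -14  [BD ∥ CA ∩ DA ∥ BC]
2. C_y = -17  [BD ∥ CA ∩ DA ∥ BC]
   → C = (-14, -17)

C = (-14, -17)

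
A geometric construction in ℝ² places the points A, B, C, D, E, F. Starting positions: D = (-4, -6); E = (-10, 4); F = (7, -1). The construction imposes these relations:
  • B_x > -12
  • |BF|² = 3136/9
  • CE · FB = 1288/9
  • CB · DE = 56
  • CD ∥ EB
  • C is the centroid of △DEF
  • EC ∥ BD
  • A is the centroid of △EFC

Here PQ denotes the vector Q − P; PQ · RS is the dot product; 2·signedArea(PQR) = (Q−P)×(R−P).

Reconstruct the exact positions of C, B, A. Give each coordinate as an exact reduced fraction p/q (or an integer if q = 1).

1. C_x = -7/3  [C is the centroid of △DEF]
2. C_y = -1  [C is the centroid of △DEF]
   → C = (-7/3, -1)
3. B_x = -35/3  [EC ∥ BD ∩ CD ∥ EB]
4. B_y = -1  [EC ∥ BD ∩ CD ∥ EB]
   → B = (-35/3, -1)
5. A_x = -16/9  [A is the centroid of △EFC]
6. A_y = 2/3  [A is the centroid of △EFC]
   → A = (-16/9, 2/3)

A = (-16/9, 2/3)
B = (-35/3, -1)
C = (-7/3, -1)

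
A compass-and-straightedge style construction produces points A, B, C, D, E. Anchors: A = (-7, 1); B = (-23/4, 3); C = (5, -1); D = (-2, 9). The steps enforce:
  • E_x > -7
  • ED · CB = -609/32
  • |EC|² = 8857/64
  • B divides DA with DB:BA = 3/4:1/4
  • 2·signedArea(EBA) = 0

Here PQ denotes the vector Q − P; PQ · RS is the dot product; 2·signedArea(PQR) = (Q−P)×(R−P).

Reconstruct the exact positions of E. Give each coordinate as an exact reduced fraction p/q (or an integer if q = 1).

E = (-51/8, 2)

1. E_x = -51/8  [2·signedArea(EBA) = 0 ∩ ED · CB = -609/32]
2. E_y = 2  [2·signedArea(EBA) = 0 ∩ ED · CB = -609/32]
   → E = (-51/8, 2)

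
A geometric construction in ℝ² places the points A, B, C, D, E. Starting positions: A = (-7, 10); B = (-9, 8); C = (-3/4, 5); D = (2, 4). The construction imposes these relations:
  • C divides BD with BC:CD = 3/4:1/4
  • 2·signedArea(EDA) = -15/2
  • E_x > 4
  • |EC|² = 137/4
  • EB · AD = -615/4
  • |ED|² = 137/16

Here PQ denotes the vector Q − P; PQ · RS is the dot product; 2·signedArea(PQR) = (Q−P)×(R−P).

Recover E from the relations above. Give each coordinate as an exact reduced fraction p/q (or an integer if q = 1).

E = (19/4, 3)

1. E_x = 19/4  [2·signedArea(EDA) = -15/2 ∩ EB · AD = -615/4]
2. E_y = 3  [2·signedArea(EDA) = -15/2 ∩ EB · AD = -615/4]
   → E = (19/4, 3)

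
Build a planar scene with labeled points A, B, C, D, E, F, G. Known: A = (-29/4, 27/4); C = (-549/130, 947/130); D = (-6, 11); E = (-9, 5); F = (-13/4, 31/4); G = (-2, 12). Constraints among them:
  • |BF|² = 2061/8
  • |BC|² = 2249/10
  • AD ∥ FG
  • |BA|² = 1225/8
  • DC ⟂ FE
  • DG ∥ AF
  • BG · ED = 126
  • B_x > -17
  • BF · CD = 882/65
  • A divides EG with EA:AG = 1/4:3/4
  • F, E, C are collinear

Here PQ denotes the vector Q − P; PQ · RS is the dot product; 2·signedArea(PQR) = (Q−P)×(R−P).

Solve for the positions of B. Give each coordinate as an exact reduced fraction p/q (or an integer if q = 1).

1. B_x = -16  [BF · CD = 882/65 ∩ BG · ED = 126]
2. B_y = -2  [BF · CD = 882/65 ∩ BG · ED = 126]
   → B = (-16, -2)

B = (-16, -2)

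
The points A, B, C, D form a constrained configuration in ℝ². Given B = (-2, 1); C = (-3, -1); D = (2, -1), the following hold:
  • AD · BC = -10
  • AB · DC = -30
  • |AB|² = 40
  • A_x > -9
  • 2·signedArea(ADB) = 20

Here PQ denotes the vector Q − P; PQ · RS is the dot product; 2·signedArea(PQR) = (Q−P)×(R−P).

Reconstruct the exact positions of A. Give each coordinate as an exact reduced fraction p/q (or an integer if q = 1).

1. A_x = -8  [AB · DC = -30 ∩ 2·signedArea(ADB) = 20]
2. A_y = -1  [AB · DC = -30 ∩ 2·signedArea(ADB) = 20]
   → A = (-8, -1)

A = (-8, -1)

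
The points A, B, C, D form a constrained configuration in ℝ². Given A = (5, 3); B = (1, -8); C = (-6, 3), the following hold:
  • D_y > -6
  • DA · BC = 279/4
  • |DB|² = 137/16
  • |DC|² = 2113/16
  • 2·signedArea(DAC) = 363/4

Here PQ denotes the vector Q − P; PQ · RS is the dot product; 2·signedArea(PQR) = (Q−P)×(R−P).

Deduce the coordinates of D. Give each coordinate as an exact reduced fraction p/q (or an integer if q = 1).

1. D_x = 2  [2·signedArea(DAC) = 363/4 ∩ DA · BC = 279/4]
2. D_y = -21/4  [2·signedArea(DAC) = 363/4 ∩ DA · BC = 279/4]
   → D = (2, -21/4)

D = (2, -21/4)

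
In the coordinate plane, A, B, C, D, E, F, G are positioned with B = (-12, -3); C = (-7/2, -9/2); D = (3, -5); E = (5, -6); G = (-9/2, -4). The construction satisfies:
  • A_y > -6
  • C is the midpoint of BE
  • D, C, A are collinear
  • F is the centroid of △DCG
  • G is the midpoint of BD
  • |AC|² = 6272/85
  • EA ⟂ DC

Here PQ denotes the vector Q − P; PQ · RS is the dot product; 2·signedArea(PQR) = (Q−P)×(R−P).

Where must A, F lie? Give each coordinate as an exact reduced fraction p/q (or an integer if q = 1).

A = (861/170, -877/170)
F = (-5/3, -9/2)

1. A_x = 861/170  [D, C, A are collinear ∩ EA ⟂ DC]
2. A_y = -877/170  [D, C, A are collinear ∩ EA ⟂ DC]
   → A = (861/170, -877/170)
3. F_x = -5/3  [F is the centroid of △DCG]
4. F_y = -9/2  [F is the centroid of △DCG]
   → F = (-5/3, -9/2)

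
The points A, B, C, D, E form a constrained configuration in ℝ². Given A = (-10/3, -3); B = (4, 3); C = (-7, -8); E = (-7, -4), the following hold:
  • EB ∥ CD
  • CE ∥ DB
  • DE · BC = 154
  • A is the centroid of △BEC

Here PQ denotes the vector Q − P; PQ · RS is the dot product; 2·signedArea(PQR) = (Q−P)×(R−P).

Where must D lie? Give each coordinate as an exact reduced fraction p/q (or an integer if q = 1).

D = (4, -1)

1. D_x = 4  [CE ∥ DB ∩ EB ∥ CD]
2. D_y = -1  [CE ∥ DB ∩ EB ∥ CD]
   → D = (4, -1)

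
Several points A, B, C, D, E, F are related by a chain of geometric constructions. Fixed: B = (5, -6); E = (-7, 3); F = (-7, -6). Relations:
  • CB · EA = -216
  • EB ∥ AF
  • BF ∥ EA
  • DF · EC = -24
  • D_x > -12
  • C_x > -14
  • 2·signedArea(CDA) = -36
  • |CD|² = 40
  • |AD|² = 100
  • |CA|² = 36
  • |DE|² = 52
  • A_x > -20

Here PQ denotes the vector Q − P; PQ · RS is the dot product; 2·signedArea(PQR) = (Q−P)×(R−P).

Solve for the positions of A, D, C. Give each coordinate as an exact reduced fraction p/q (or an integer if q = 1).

A = (-19, 3)
C = (-13, 3)
D = (-11, -3)

1. A_x = -19  [EB ∥ AF ∩ BF ∥ EA]
2. A_y = 3  [EB ∥ AF ∩ BF ∥ EA]
   → A = (-19, 3)
3. C_x = -13  [CB · EA = -216]
4. C_y = 3  [|CA|² = 36]
   → C = (-13, 3)
5. D_x = -11  [DF · EC = -24 ∩ 2·signedArea(CDA) = -36]
6. D_y = -3  [DF · EC = -24 ∩ 2·signedArea(CDA) = -36]
   → D = (-11, -3)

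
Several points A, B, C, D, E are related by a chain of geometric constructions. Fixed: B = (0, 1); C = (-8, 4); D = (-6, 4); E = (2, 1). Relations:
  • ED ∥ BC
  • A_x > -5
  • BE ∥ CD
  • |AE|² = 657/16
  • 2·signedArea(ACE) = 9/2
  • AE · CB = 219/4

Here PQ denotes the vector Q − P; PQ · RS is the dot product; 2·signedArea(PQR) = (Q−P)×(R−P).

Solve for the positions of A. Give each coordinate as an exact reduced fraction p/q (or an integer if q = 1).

1. A_x = -4  [2·signedArea(ACE) = 9/2 ∩ AE · CB = 219/4]
2. A_y = 13/4  [2·signedArea(ACE) = 9/2 ∩ AE · CB = 219/4]
   → A = (-4, 13/4)

A = (-4, 13/4)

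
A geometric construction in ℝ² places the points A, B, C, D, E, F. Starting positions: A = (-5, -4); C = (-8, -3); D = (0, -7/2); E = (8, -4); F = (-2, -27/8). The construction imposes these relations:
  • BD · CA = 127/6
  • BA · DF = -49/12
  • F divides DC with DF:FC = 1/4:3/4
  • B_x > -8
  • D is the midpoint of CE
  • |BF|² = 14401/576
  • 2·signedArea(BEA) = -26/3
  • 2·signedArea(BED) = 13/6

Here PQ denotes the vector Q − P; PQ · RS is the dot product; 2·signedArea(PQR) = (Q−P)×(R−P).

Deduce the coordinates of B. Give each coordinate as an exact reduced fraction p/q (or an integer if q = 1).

1. B_x = -7  [2·signedArea(BED) = 13/6 ∩ BD · CA = 127/6]
2. B_y = -10/3  [2·signedArea(BED) = 13/6 ∩ BD · CA = 127/6]
   → B = (-7, -10/3)

B = (-7, -10/3)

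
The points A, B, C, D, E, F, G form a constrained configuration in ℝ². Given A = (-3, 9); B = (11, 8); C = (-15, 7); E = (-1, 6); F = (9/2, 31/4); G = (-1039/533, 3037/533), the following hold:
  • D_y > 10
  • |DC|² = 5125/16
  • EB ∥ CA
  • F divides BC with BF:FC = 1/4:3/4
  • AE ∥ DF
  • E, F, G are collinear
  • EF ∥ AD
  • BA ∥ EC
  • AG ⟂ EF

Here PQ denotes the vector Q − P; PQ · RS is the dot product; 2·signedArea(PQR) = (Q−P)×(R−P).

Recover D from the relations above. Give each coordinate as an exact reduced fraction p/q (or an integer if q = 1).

1. D_x = 5/2  [AE ∥ DF ∩ EF ∥ AD]
2. D_y = 43/4  [AE ∥ DF ∩ EF ∥ AD]
   → D = (5/2, 43/4)

D = (5/2, 43/4)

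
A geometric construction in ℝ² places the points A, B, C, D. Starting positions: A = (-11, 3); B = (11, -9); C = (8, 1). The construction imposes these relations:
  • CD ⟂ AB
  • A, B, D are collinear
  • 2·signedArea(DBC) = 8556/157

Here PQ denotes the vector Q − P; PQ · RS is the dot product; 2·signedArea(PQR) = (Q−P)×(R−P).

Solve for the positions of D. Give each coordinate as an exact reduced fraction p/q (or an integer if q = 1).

1. D_x = 704/157  [A, B, D are collinear ∩ CD ⟂ AB]
2. D_y = -855/157  [A, B, D are collinear ∩ CD ⟂ AB]
   → D = (704/157, -855/157)

D = (704/157, -855/157)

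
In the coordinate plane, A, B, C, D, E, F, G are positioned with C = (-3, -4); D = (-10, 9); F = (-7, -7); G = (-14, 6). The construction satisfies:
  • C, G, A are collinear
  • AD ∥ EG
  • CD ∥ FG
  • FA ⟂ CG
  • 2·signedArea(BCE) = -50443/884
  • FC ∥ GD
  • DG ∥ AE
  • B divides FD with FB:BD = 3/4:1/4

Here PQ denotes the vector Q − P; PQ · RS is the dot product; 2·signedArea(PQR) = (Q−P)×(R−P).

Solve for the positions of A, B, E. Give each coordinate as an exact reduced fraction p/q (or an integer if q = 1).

A = (-817/221, -744/221)
B = (-37/4, 5)
E = (-1701/221, -1407/221)

1. A_x = -817/221  [C, G, A are collinear ∩ FA ⟂ CG]
2. A_y = -744/221  [C, G, A are collinear ∩ FA ⟂ CG]
   → A = (-817/221, -744/221)
3. B_x = -37/4  [B divides FD with FB:BD = 3/4:1/4]
4. B_y = 5  [B divides FD with FB:BD = 3/4:1/4]
   → B = (-37/4, 5)
5. E_x = -1701/221  [AD ∥ EG ∩ DG ∥ AE]
6. E_y = -1407/221  [AD ∥ EG ∩ DG ∥ AE]
   → E = (-1701/221, -1407/221)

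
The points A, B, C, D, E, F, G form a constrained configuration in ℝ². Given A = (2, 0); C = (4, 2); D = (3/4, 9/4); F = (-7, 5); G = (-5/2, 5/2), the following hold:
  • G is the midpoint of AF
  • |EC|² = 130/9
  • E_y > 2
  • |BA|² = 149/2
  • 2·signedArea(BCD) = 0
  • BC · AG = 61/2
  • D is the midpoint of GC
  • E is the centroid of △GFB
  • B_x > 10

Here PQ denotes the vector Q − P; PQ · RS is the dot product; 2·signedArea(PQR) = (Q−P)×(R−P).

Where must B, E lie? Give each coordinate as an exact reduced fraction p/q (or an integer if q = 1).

B = (21/2, 3/2)
E = (1/3, 3)

1. B_x = 21/2  [2·signedArea(BCD) = 0 ∩ BC · AG = 61/2]
2. B_y = 3/2  [2·signedArea(BCD) = 0 ∩ BC · AG = 61/2]
   → B = (21/2, 3/2)
3. E_x = 1/3  [E is the centroid of △GFB]
4. E_y = 3  [E is the centroid of △GFB]
   → E = (1/3, 3)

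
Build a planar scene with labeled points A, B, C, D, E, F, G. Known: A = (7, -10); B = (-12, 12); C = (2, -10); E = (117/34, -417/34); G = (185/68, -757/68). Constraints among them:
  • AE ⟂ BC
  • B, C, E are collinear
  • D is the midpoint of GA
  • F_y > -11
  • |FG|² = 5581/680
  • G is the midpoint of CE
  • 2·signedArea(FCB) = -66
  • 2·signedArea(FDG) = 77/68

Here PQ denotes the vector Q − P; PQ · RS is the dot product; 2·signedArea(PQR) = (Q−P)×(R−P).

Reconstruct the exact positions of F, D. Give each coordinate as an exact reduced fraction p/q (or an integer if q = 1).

D = (661/136, -1437/136)
F = (474/85, -927/85)

1. D_x = 661/136  [D is the midpoint of GA]
2. D_y = -1437/136  [D is the midpoint of GA]
   → D = (661/136, -1437/136)
3. F_x = 474/85  [2·signedArea(FCB) = -66 ∩ 2·signedArea(FDG) = 77/68]
4. F_y = -927/85  [2·signedArea(FCB) = -66 ∩ 2·signedArea(FDG) = 77/68]
   → F = (474/85, -927/85)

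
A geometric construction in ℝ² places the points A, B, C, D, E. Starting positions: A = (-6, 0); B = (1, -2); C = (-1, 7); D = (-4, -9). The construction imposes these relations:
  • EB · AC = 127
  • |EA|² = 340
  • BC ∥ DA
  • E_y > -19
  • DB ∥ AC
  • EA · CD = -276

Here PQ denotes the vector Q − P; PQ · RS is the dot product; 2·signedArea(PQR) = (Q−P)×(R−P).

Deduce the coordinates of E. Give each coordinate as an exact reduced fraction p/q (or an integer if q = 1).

1. E_x = -2  [EB · AC = 127 ∩ EA · CD = -276]
2. E_y = -18  [EB · AC = 127 ∩ EA · CD = -276]
   → E = (-2, -18)

E = (-2, -18)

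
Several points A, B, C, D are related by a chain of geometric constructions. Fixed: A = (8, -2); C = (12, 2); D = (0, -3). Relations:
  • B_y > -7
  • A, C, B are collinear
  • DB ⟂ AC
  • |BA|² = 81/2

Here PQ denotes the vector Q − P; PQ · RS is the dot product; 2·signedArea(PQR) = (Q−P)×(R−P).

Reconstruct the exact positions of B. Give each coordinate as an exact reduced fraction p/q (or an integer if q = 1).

B = (7/2, -13/2)

1. B_x = 7/2  [A, C, B are collinear ∩ DB ⟂ AC]
2. B_y = -13/2  [A, C, B are collinear ∩ DB ⟂ AC]
   → B = (7/2, -13/2)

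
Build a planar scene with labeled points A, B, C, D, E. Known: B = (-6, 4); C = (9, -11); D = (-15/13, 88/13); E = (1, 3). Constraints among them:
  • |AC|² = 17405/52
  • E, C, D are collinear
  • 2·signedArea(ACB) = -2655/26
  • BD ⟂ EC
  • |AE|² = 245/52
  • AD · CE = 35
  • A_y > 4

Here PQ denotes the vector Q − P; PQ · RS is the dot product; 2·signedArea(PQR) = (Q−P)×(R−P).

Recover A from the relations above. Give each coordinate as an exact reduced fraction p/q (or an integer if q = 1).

1. A_x = -1/13  [2·signedArea(ACB) = -2655/26 ∩ AD · CE = 35]
2. A_y = 127/26  [2·signedArea(ACB) = -2655/26 ∩ AD · CE = 35]
   → A = (-1/13, 127/26)

A = (-1/13, 127/26)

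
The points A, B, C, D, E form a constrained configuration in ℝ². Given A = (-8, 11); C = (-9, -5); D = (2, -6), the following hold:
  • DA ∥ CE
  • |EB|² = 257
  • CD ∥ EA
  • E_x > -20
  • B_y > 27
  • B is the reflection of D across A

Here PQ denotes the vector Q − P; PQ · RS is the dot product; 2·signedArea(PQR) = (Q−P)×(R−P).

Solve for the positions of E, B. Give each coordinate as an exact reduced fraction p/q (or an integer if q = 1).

1. E_x = -19  [CD ∥ EA ∩ DA ∥ CE]
2. E_y = 12  [CD ∥ EA ∩ DA ∥ CE]
   → E = (-19, 12)
3. B_x = -18  [B is the reflection of D across A]
4. B_y = 28  [B is the reflection of D across A]
   → B = (-18, 28)

B = (-18, 28)
E = (-19, 12)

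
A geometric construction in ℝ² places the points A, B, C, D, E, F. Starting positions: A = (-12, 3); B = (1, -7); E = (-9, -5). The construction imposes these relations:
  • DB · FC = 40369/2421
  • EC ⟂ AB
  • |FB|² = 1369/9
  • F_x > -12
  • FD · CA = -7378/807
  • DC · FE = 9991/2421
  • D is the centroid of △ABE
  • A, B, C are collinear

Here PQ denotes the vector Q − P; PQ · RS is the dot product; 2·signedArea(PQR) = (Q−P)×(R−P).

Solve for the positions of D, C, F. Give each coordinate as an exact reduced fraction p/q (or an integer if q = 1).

C = (-1681/269, -383/269)
D = (-20/3, -3)
F = (-34/3, -7)

1. D_x = -20/3  [D is the centroid of △ABE]
2. D_y = -3  [D is the centroid of △ABE]
   → D = (-20/3, -3)
3. C_x = -1681/269  [A, B, C are collinear ∩ EC ⟂ AB]
4. C_y = -383/269  [A, B, C are collinear ∩ EC ⟂ AB]
   → C = (-1681/269, -383/269)
5. F_x = -34/3  [FD · CA = -7378/807 ∩ DB · FC = 40369/2421]
6. F_y = -7  [FD · CA = -7378/807 ∩ DB · FC = 40369/2421]
   → F = (-34/3, -7)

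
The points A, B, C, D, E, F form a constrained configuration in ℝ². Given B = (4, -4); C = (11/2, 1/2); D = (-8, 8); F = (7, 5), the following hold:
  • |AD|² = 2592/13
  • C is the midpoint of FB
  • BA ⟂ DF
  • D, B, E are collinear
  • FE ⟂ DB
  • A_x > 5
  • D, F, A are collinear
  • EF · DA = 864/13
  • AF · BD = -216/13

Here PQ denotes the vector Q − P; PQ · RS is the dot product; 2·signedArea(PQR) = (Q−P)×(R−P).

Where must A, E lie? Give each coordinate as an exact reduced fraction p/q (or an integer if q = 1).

A = (76/13, 68/13)
E = (1, -1)

1. A_x = 76/13  [D, F, A are collinear ∩ BA ⟂ DF]
2. A_y = 68/13  [D, F, A are collinear ∩ BA ⟂ DF]
   → A = (76/13, 68/13)
3. E_x = 1  [D, B, E are collinear ∩ FE ⟂ DB]
4. E_y = -1  [D, B, E are collinear ∩ FE ⟂ DB]
   → E = (1, -1)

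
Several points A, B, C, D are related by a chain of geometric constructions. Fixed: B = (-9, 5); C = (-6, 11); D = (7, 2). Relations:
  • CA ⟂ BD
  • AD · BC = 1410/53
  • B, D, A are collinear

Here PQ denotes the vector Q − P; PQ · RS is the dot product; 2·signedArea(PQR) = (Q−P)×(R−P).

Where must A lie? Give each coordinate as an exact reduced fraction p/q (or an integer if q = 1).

1. A_x = -381/53  [B, D, A are collinear ∩ CA ⟂ BD]
2. A_y = 247/53  [B, D, A are collinear ∩ CA ⟂ BD]
   → A = (-381/53, 247/53)

A = (-381/53, 247/53)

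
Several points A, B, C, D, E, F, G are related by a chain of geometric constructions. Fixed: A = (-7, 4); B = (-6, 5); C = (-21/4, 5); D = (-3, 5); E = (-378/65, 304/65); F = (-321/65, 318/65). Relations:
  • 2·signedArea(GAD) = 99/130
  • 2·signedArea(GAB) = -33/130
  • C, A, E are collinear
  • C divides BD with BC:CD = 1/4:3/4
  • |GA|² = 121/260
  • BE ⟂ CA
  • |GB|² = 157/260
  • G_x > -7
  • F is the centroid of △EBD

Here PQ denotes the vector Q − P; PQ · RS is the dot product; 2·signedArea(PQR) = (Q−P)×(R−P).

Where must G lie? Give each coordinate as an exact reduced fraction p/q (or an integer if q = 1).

G = (-833/130, 282/65)

1. G_x = -833/130  [2·signedArea(GAD) = 99/130 ∩ 2·signedArea(GAB) = -33/130]
2. G_y = 282/65  [2·signedArea(GAD) = 99/130 ∩ 2·signedArea(GAB) = -33/130]
   → G = (-833/130, 282/65)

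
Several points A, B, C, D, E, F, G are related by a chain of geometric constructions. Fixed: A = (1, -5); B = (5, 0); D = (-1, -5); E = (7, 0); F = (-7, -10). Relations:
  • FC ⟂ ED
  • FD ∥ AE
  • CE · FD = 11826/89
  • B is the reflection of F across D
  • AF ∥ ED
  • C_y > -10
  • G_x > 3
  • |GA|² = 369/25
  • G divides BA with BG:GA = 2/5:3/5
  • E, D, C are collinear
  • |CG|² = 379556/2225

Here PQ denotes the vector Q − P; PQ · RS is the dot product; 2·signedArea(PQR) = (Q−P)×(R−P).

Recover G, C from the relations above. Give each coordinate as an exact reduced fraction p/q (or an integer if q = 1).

1. G_x = 17/5  [G divides BA with BG:GA = 2/5:3/5]
2. G_y = -2  [G divides BA with BG:GA = 2/5:3/5]
   → G = (17/5, -2)
3. C_x = -673/89  [E, D, C are collinear ∩ FC ⟂ ED]
4. C_y = -810/89  [E, D, C are collinear ∩ FC ⟂ ED]
   → C = (-673/89, -810/89)

C = (-673/89, -810/89)
G = (17/5, -2)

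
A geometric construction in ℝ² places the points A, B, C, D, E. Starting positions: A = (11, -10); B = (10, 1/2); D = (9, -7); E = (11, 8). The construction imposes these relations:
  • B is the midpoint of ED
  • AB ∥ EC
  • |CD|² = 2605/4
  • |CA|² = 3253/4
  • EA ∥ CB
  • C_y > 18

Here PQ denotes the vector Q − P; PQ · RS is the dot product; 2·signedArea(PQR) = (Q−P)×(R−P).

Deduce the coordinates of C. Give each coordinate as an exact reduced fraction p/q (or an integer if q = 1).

1. C_x = 10  [EA ∥ CB ∩ AB ∥ EC]
2. C_y = 37/2  [EA ∥ CB ∩ AB ∥ EC]
   → C = (10, 37/2)

C = (10, 37/2)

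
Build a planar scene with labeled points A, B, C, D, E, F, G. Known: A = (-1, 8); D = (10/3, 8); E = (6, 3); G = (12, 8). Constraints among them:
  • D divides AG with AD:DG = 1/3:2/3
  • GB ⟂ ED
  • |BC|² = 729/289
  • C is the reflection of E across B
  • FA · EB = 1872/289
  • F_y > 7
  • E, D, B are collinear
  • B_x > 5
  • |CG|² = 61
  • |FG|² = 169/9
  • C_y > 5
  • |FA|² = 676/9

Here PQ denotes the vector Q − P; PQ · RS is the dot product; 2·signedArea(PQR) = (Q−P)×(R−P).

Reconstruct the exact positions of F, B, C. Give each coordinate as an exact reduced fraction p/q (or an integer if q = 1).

B = (1518/289, 1272/289)
C = (1302/289, 1677/289)
F = (23/3, 8)

1. B_x = 1518/289  [E, D, B are collinear ∩ GB ⟂ ED]
2. B_y = 1272/289  [E, D, B are collinear ∩ GB ⟂ ED]
   → B = (1518/289, 1272/289)
3. C_x = 1302/289  [C is the reflection of E across B]
4. C_y = 1677/289  [C is the reflection of E across B]
   → C = (1302/289, 1677/289)
5. F_x = 23/3  [line 216/289·x + -405/289·y + 1584/289 = 0 ∩ |FA|² = 676/9]
6. F_y = 8  [line 216/289·x + -405/289·y + 1584/289 = 0 ∩ |FA|² = 676/9]
   → F = (23/3, 8)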